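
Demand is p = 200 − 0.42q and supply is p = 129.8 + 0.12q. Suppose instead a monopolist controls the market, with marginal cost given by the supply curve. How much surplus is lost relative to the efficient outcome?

Competitive equilibrium: 200 − 0.42q = 129.8 + 0.12q → q* = 130, p* = 145.4.
Marginal revenue: MR = 200 − 0.84q. Set MR = MC: 200 − 0.84q = 129.8 + 0.12q → q_m = 73.125.
Price p_m = 200 − 0.42·73.125 = 169.2875; MC(q_m) = 129.8 + 0.12·73.125 = 138.575.
Competitive q* = 130, so Δq = 56.875; wedge = 169.2875 − 138.575 = 30.7125.
The triangle = ½ × 56.875 × 30.7125 = 873.39.

873.39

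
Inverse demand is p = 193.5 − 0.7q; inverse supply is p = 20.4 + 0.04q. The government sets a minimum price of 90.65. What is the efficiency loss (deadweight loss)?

Competitive equilibrium: 193.5 − 0.7q = 20.4 + 0.04q → q* = 233.9189, p* = 29.7568.
At the floor p = 90.65, quantity demanded = (193.5 − 90.65)/0.7 = 146.9286.
Sellers' marginal cost at q' = 146.9286: 20.4 + 0.04·146.9286 = 26.2771.
Δq = 233.9189 − 146.9286 = 86.9903; wedge = 90.65 − 26.2771 = 64.3729.
The triangle = ½ × 86.9903 × 64.3729 = 2799.91.

2799.91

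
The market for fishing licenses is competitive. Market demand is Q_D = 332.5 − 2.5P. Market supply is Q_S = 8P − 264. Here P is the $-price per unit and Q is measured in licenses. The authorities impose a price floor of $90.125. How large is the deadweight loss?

In inverse form: demand P = 133 − 0.4Q, supply P = 33 + 0.125Q.
Competitive equilibrium: 133 − 0.4Q = 33 + 0.125Q → Q* = 190.47619, P* = 56.80952.
At the floor P = 90.125, quantity demanded = (133 − 90.125)/0.4 = 107.1875.
Sellers' marginal cost at Q' = 107.1875: 33 + 0.125·107.1875 = 46.39844.
ΔQ = 190.47619 − 107.1875 = 83.28869; wedge = 90.125 − 46.39844 = 43.72656.
Deadweight loss = ½ × 83.28869 × 43.72656 = $1820.96.

$1820.96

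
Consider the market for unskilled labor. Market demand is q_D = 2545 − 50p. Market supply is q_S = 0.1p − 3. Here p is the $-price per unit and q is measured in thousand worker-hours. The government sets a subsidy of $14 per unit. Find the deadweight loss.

In inverse form: demand p = 50.9 − 0.02q, supply p = 30 + 10q.
Competitive equilibrium: 50.9 − 0.02q = 30 + 10q → q* = 2.0858, p* = 50.8583.
The subsidy lowers effective supply by 14: p = 16 + 10q.
New quantity: 50.9 − 0.02q = 16 + 10q → q' = 3.483.
Overproduction Δq = 3.483 − 2.0858 = 1.3972; wedge = subsidy = 14.
DWL = ½ × 1.3972 × 14 = $9.78 thousand.

$9.78 thousand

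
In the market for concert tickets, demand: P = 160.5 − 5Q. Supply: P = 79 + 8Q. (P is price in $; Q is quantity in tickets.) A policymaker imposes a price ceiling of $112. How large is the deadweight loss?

Competitive equilibrium: 160.5 − 5Q = 79 + 8Q → Q* = 6.26923, P* = 129.15385.
At the ceiling P = 112, quantity supplied = (112 − 79)/8 = 4.125.
Willingness to pay at Q' = 4.125: 160.5 − 5·4.125 = 139.875.
ΔQ = 6.26923 − 4.125 = 2.14423; wedge = 139.875 − 112 = 27.875.
The triangle = ½ × 2.14423 × 27.875 = $29.89.

$29.89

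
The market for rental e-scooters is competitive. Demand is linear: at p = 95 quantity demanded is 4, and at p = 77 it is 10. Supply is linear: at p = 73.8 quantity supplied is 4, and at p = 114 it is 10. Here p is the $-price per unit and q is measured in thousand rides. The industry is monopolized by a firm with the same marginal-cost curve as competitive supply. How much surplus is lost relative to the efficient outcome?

$10.35 thousand

Demand slope = (77 − 95)/(10 − 4) = −3, so p = 107 − 3q.
Supply slope = (114 − 73.8)/(10 − 4) = 6.7, so p = 47 + 6.7q.
Competitive equilibrium: 107 − 3q = 47 + 6.7q → q* = 6.18557, p* = 88.4433.
Marginal revenue: MR = 107 − 6q. Set MR = MC: 107 − 6q = 47 + 6.7q → q_m = 4.72441.
Price p_m = 107 − 3·4.72441 = 92.82677; MC(q_m) = 47 + 6.7·4.72441 = 78.65355.
Competitive q* = 6.18557, so Δq = 1.46116; wedge = 92.82677 − 78.65355 = 14.17322.
Welfare loss = ½ × 1.46116 × 14.17322 = $10.35 thousand.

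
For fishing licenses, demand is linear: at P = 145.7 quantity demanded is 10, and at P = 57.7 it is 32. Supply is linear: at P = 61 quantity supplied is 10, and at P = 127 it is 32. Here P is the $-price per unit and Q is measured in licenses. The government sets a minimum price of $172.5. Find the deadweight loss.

Demand slope = (57.7 − 145.7)/(32 − 10) = −4, so P = 185.7 − 4Q.
Supply slope = (127 − 61)/(32 − 10) = 3, so P = 31 + 3Q.
Competitive equilibrium: 185.7 − 4Q = 31 + 3Q → Q* = 22.1, P* = 97.3.
At the floor P = 172.5, quantity demanded = (185.7 − 172.5)/4 = 3.3.
Sellers' marginal cost at Q' = 3.3: 31 + 3·3.3 = 40.9.
ΔQ = 22.1 − 3.3 = 18.8; wedge = 172.5 − 40.9 = 131.6.
Welfare loss = ½ × 18.8 × 131.6 = $1237.04.

$1237.04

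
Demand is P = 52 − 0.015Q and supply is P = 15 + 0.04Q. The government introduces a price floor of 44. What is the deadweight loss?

534.34

Competitive equilibrium: 52 − 0.015Q = 15 + 0.04Q → Q* = 672.72727, P* = 41.90909.
At the floor P = 44, quantity demanded = (52 − 44)/0.015 = 533.33333.
Sellers' marginal cost at Q' = 533.33333: 15 + 0.04·533.33333 = 36.33333.
ΔQ = 672.72727 − 533.33333 = 139.39394; wedge = 44 − 36.33333 = 7.66667.
Welfare loss = ½ × 139.39394 × 7.66667 = 534.34.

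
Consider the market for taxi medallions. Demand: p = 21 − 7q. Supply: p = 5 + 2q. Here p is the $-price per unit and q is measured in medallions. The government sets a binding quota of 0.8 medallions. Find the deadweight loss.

$4.30

Competitive equilibrium: 21 − 7q = 5 + 2q → q* = 1.7778, p* = 8.5556.
At q = 0.8: demand price = 21 − 7·0.8 = 15.4; supply price = 5 + 2·0.8 = 6.6.
Δq = 1.7778 − 0.8 = 0.9778; wedge = 15.4 − 6.6 = 8.8.
Deadweight loss = ½ × 0.9778 × 8.8 = $4.30.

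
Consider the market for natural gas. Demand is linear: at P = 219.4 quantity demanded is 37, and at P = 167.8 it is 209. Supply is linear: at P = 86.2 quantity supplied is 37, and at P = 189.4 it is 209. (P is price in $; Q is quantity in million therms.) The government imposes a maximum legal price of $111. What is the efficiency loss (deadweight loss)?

$5120 million

Demand slope = (167.8 − 219.4)/(209 − 37) = −0.3, so P = 230.5 − 0.3Q.
Supply slope = (189.4 − 86.2)/(209 − 37) = 0.6, so P = 64 + 0.6Q.
Competitive equilibrium: 230.5 − 0.3Q = 64 + 0.6Q → Q* = 185, P* = 175.
At the ceiling P = 111, quantity supplied = (111 − 64)/0.6 = 78.3333.
Willingness to pay at Q' = 78.3333: 230.5 − 0.3·78.3333 = 207.
ΔQ = 185 − 78.3333 = 106.6667; wedge = 207 − 111 = 96.
DWL = ½ × 106.6667 × 96 = $5120 million.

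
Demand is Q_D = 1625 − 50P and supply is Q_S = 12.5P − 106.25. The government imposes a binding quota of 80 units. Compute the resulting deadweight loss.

In inverse form: demand P = 32.5 − 0.02Q, supply P = 8.5 + 0.08Q.
Competitive equilibrium: 32.5 − 0.02Q = 8.5 + 0.08Q → Q* = 240, P* = 27.7.
At Q = 80: demand price = 32.5 − 0.02·80 = 30.9; supply price = 8.5 + 0.08·80 = 14.9.
ΔQ = 240 − 80 = 160; wedge = 30.9 − 14.9 = 16.
Welfare loss = ½ × 160 × 16 = 1280.

1280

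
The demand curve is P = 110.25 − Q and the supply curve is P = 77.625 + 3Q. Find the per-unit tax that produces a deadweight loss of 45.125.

19

Competitive equilibrium: 110.25 − Q = 77.625 + 3Q → Q* = 8.1563, P* = 102.0938.
A tax t gives ΔQ = t/4 and wedge t, so DWL = t²/8.
t²/8 = 45.125 → t² = 361 → t = 19.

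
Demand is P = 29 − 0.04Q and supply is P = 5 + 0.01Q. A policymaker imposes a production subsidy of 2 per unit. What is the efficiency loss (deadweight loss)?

Competitive equilibrium: 29 − 0.04Q = 5 + 0.01Q → Q* = 480, P* = 9.8.
The subsidy lowers effective supply by 2: P = 3 + 0.01Q.
New quantity: 29 − 0.04Q = 3 + 0.01Q → Q' = 520.
Overproduction ΔQ = 520 − 480 = 40; wedge = subsidy = 2.
Welfare loss = ½ × 40 × 2 = 40.

40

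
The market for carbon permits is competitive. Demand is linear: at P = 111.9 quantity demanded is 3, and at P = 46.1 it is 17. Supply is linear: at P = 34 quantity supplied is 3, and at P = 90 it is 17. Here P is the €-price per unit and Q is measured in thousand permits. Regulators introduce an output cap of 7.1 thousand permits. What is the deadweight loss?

€102.49 thousand

Demand slope = (46.1 − 111.9)/(17 − 3) = −4.7, so P = 126 − 4.7Q.
Supply slope = (90 − 34)/(17 − 3) = 4, so P = 22 + 4Q.
Competitive equilibrium: 126 − 4.7Q = 22 + 4Q → Q* = 11.954, P* = 69.8161.
At Q = 7.1: demand price = 126 − 4.7·7.1 = 92.63; supply price = 22 + 4·7.1 = 50.4.
ΔQ = 11.954 − 7.1 = 4.854; wedge = 92.63 − 50.4 = 42.23.
Deadweight loss = ½ × 4.854 × 42.23 = €102.49 thousand.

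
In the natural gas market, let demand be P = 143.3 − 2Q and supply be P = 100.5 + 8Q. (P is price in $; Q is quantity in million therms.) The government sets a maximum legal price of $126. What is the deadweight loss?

$5.97 million

Competitive equilibrium: 143.3 − 2Q = 100.5 + 8Q → Q* = 4.28, P* = 134.74.
At the ceiling P = 126, quantity supplied = (126 − 100.5)/8 = 3.1875.
Willingness to pay at Q' = 3.1875: 143.3 − 2·3.1875 = 136.925.
ΔQ = 4.28 − 3.1875 = 1.0925; wedge = 136.925 − 126 = 10.925.
The triangle = ½ × 1.0925 × 10.925 = $5.97 million.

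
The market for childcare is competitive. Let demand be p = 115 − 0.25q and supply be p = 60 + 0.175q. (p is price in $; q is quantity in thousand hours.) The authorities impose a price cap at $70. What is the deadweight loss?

Competitive equilibrium: 115 − 0.25q = 60 + 0.175q → q* = 129.4118, p* = 82.6471.
At the ceiling p = 70, quantity supplied = (70 − 60)/0.175 = 57.1429.
Willingness to pay at q' = 57.1429: 115 − 0.25·57.1429 = 100.7143.
Δq = 129.4118 − 57.1429 = 72.2689; wedge = 100.7143 − 70 = 30.7143.
The triangle = ½ × 72.2689 × 30.7143 = $1109.84 thousand.

$1109.84 thousand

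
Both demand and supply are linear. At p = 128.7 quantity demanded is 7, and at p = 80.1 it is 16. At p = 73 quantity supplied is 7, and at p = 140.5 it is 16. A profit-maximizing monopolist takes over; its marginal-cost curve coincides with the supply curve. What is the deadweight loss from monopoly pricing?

Demand slope = (80.1 − 128.7)/(16 − 7) = −5.4, so p = 166.5 − 5.4q.
Supply slope = (140.5 − 73)/(16 − 7) = 7.5, so p = 20.5 + 7.5q.
Competitive equilibrium: 166.5 − 5.4q = 20.5 + 7.5q → q* = 11.3178, p* = 105.3837.
Marginal revenue: MR = 166.5 − 10.8q. Set MR = MC: 166.5 − 10.8q = 20.5 + 7.5q → q_m = 7.9781.
Price p_m = 166.5 − 5.4·7.9781 = 123.4183; MC(q_m) = 20.5 + 7.5·7.9781 = 80.3358.
Competitive q* = 11.3178, so Δq = 3.3397; wedge = 123.4183 − 80.3358 = 43.0825.
DWL = ½ × 3.3397 × 43.0825 = 71.94.

71.94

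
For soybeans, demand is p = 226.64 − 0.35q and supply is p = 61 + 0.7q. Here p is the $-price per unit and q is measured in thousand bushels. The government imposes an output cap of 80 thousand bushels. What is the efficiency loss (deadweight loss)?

Competitive equilibrium: 226.64 − 0.35q = 61 + 0.7q → q* = 157.7524, p* = 171.4267.
At q = 80: demand price = 226.64 − 0.35·80 = 198.64; supply price = 61 + 0.7·80 = 117.
Δq = 157.7524 − 80 = 77.7524; wedge = 198.64 − 117 = 81.64.
DWL = ½ × 77.7524 × 81.64 = $3173.85 thousand.

$3173.85 thousand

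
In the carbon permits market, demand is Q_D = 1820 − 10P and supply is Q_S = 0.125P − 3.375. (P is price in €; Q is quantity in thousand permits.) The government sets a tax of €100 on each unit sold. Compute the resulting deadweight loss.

€617.28 thousand

In inverse form: demand P = 182 − 0.1Q, supply P = 27 + 8Q.
Competitive equilibrium: 182 − 0.1Q = 27 + 8Q → Q* = 19.1358, P* = 180.08642.
With the tax, the buyer price exceeds the seller price by 100: (182 − 0.1Q) − (27 + 8Q) = 100 → Q' = 6.79012.
ΔQ = 19.1358 − 6.79012 = 12.34568; the wedge equals the tax, 100.
Welfare loss = ½ × 12.34568 × 100 = €617.28 thousand.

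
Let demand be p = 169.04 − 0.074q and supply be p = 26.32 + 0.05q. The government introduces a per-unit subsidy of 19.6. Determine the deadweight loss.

1549.03

Competitive equilibrium: 169.04 − 0.074q = 26.32 + 0.05q → q* = 1150.9677, p* = 83.8684.
The subsidy lowers effective supply by 19.6: p = 6.72 + 0.05q.
New quantity: 169.04 − 0.074q = 6.72 + 0.05q → q' = 1309.0323.
Overproduction Δq = 1309.0323 − 1150.9677 = 158.0646; wedge = subsidy = 19.6.
Welfare loss = ½ × 158.0646 × 19.6 = 1549.03.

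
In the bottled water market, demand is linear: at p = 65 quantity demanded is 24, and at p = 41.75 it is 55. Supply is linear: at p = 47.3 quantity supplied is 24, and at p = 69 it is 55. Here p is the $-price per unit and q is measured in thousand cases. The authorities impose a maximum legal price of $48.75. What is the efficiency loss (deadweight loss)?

$74.48 thousand

Demand slope = (41.75 − 65)/(55 − 24) = −0.75, so p = 83 − 0.75q.
Supply slope = (69 − 47.3)/(55 − 24) = 0.7, so p = 30.5 + 0.7q.
Competitive equilibrium: 83 − 0.75q = 30.5 + 0.7q → q* = 36.2069, p* = 55.8448.
At the ceiling p = 48.75, quantity supplied = (48.75 − 30.5)/0.7 = 26.0714.
Willingness to pay at q' = 26.0714: 83 − 0.75·26.0714 = 63.4465.
Δq = 36.2069 − 26.0714 = 10.1355; wedge = 63.4465 − 48.75 = 14.6965.
DWL = ½ × 10.1355 × 14.6965 = $74.48 thousand.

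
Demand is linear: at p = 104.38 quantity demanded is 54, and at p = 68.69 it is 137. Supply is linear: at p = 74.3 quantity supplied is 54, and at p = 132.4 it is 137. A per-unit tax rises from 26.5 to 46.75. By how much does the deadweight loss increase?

656.33

Demand slope = (68.69 − 104.38)/(137 − 54) = −0.43, so p = 127.6 − 0.43q.
Supply slope = (132.4 − 74.3)/(137 − 54) = 0.7, so p = 36.5 + 0.7q.
Competitive equilibrium: 127.6 − 0.43q = 36.5 + 0.7q → q* = 80.6195, p* = 92.9336.
For a per-unit tax t: Δq = t/1.13, so DWL = ½·t·(t/1.13) = t²/2.26.
At t = 26.5: DWL = 310.73. At t = 46.75: DWL = 967.063.
Increase = 967.063 − 310.73 = 656.33.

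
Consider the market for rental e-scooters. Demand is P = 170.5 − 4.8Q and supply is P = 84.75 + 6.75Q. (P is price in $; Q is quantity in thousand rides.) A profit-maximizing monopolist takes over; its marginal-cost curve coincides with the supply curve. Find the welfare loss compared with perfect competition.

Competitive equilibrium: 170.5 − 4.8Q = 84.75 + 6.75Q → Q* = 7.42424, P* = 134.86364.
Marginal revenue: MR = 170.5 − 9.6Q. Set MR = MC: 170.5 − 9.6Q = 84.75 + 6.75Q → Q_m = 5.24465.
Price P_m = 170.5 − 4.8·5.24465 = 145.32568; MC(Q_m) = 84.75 + 6.75·5.24465 = 120.15139.
Competitive Q* = 7.42424, so ΔQ = 2.17959; wedge = 145.32568 − 120.15139 = 25.17429.
DWL = ½ × 2.17959 × 25.17429 = $27.43 thousand.

$27.43 thousand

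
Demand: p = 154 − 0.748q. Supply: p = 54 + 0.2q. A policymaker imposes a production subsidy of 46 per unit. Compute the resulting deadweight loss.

Competitive equilibrium: 154 − 0.748q = 54 + 0.2q → q* = 105.4852, p* = 75.097.
The subsidy lowers effective supply by 46: p = 8 + 0.2q.
New quantity: 154 − 0.748q = 8 + 0.2q → q' = 154.0084.
Overproduction Δq = 154.0084 − 105.4852 = 48.5232; wedge = subsidy = 46.
Welfare loss = ½ × 48.5232 × 46 = 1116.03.

1116.03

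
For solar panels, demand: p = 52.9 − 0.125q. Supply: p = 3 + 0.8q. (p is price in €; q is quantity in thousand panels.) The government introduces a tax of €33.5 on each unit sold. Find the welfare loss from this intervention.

€606.62 thousand

Competitive equilibrium: 52.9 − 0.125q = 3 + 0.8q → q* = 53.9459, p* = 46.1568.
With the tax, the buyer price exceeds the seller price by 33.5: (52.9 − 0.125q) − (3 + 0.8q) = 33.5 → q' = 17.7297.
Δq = 53.9459 − 17.7297 = 36.2162; the wedge equals the tax, 33.5.
Deadweight loss = ½ × 36.2162 × 33.5 = €606.62 thousand.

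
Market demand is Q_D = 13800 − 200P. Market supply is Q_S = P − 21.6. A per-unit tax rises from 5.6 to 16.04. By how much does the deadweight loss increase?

112.40

In inverse form: demand P = 69 − 0.005Q, supply P = 21.6 + Q.
Competitive equilibrium: 69 − 0.005Q = 21.6 + Q → Q* = 47.1642, P* = 68.7642.
For a per-unit tax t: ΔQ = t/1.005, so DWL = ½·t·(t/1.005) = t²/2.01.
At t = 5.6: DWL = 15.602. At t = 16.04: DWL = 128.001.
Increase = 128.001 − 15.602 = 112.40.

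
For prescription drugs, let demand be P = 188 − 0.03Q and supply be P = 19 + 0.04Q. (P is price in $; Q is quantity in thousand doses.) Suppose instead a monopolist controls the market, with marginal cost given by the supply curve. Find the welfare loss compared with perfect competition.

$18360.64 thousand

Competitive equilibrium: 188 − 0.03Q = 19 + 0.04Q → Q* = 2414.2857, P* = 115.5714.
Marginal revenue: MR = 188 − 0.06Q. Set MR = MC: 188 − 0.06Q = 19 + 0.04Q → Q_m = 1690.
Price P_m = 188 − 0.03·1690 = 137.3; MC(Q_m) = 19 + 0.04·1690 = 86.6.
Competitive Q* = 2414.2857, so ΔQ = 724.2857; wedge = 137.3 − 86.6 = 50.7.
Deadweight loss = ½ × 724.2857 × 50.7 = $18360.64 thousand.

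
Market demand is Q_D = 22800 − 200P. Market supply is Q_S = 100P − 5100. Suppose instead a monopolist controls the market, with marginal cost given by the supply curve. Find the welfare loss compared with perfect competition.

In inverse form: demand P = 114 − 0.005Q, supply P = 51 + 0.01Q.
Competitive equilibrium: 114 − 0.005Q = 51 + 0.01Q → Q* = 4200, P* = 93.
Marginal revenue: MR = 114 − 0.01Q. Set MR = MC: 114 − 0.01Q = 51 + 0.01Q → Q_m = 3150.
Price P_m = 114 − 0.005·3150 = 98.25; MC(Q_m) = 51 + 0.01·3150 = 82.5.
Competitive Q* = 4200, so ΔQ = 1050; wedge = 98.25 − 82.5 = 15.75.
DWL = ½ × 1050 × 15.75 = 8268.75.

8268.75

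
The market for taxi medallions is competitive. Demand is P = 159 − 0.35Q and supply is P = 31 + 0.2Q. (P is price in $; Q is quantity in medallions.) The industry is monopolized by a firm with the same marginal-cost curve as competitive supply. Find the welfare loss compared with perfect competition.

$2252.57

Competitive equilibrium: 159 − 0.35Q = 31 + 0.2Q → Q* = 232.7273, P* = 77.5455.
Marginal revenue: MR = 159 − 0.7Q. Set MR = MC: 159 − 0.7Q = 31 + 0.2Q → Q_m = 142.2222.
Price P_m = 159 − 0.35·142.2222 = 109.2222; MC(Q_m) = 31 + 0.2·142.2222 = 59.4444.
Competitive Q* = 232.7273, so ΔQ = 90.5051; wedge = 109.2222 − 59.4444 = 49.7778.
Deadweight loss = ½ × 90.5051 × 49.7778 = $2252.57.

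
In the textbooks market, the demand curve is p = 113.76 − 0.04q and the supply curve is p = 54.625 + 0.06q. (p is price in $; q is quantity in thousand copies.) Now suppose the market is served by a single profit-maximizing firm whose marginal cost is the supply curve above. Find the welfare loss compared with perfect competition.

Competitive equilibrium: 113.76 − 0.04q = 54.625 + 0.06q → q* = 591.35, p* = 90.106.
Marginal revenue: MR = 113.76 − 0.08q. Set MR = MC: 113.76 − 0.08q = 54.625 + 0.06q → q_m = 422.39286.
Price p_m = 113.76 − 0.04·422.39286 = 96.86429; MC(q_m) = 54.625 + 0.06·422.39286 = 79.96857.
Competitive q* = 591.35, so Δq = 168.95714; wedge = 96.86429 − 79.96857 = 16.89572.
DWL = ½ × 168.95714 × 16.89572 = $1427.33 thousand.

$1427.33 thousand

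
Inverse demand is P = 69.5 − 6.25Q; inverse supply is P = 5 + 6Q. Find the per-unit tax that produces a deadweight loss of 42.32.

Competitive equilibrium: 69.5 − 6.25Q = 5 + 6Q → Q* = 5.2653, P* = 36.5918.
A tax t gives ΔQ = t/12.25 and wedge t, so DWL = t²/24.5.
t²/24.5 = 42.32 → t² = 1036.84 → t = 32.2.

32.2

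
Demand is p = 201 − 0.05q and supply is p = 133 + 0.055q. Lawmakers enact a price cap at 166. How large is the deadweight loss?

119.05

Competitive equilibrium: 201 − 0.05q = 133 + 0.055q → q* = 647.619, p* = 168.619.
At the ceiling p = 166, quantity supplied = (166 − 133)/0.055 = 600.
Willingness to pay at q' = 600: 201 − 0.05·600 = 171.
Δq = 647.619 − 600 = 47.619; wedge = 171 − 166 = 5.
Deadweight loss = ½ × 47.619 × 5 = 119.05.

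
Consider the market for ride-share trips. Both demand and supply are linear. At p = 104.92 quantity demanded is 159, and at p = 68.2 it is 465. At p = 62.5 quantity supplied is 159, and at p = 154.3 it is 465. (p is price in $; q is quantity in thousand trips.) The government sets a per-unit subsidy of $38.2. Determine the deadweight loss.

Demand slope = (68.2 − 104.92)/(465 − 159) = −0.12, so p = 124 − 0.12q.
Supply slope = (154.3 − 62.5)/(465 − 159) = 0.3, so p = 14.8 + 0.3q.
Competitive equilibrium: 124 − 0.12q = 14.8 + 0.3q → q* = 260, p* = 92.8.
The subsidy lowers effective supply by 38.2: p = 0.3q − 23.4.
New quantity: 124 − 0.12q = 0.3q − 23.4 → q' = 350.9524.
Overproduction Δq = 350.9524 − 260 = 90.9524; wedge = subsidy = 38.2.
Welfare loss = ½ × 90.9524 × 38.2 = $1737.19 thousand.

$1737.19 thousand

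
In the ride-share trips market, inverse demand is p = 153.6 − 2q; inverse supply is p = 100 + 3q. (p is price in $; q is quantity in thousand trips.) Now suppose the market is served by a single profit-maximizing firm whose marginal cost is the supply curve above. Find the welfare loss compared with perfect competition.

$23.45 thousand

Competitive equilibrium: 153.6 − 2q = 100 + 3q → q* = 10.72, p* = 132.16.
Marginal revenue: MR = 153.6 − 4q. Set MR = MC: 153.6 − 4q = 100 + 3q → q_m = 7.6571.
Price p_m = 153.6 − 2·7.6571 = 138.2858; MC(q_m) = 100 + 3·7.6571 = 122.9713.
Competitive q* = 10.72, so Δq = 3.0629; wedge = 138.2858 − 122.9713 = 15.3145.
Welfare loss = ½ × 3.0629 × 15.3145 = $23.45 thousand.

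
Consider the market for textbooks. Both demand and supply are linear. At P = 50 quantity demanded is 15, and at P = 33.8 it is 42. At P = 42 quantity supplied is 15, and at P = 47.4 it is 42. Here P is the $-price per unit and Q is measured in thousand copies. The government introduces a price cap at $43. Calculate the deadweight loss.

Demand slope = (33.8 − 50)/(42 − 15) = −0.6, so P = 59 − 0.6Q.
Supply slope = (47.4 − 42)/(42 − 15) = 0.2, so P = 39 + 0.2Q.
Competitive equilibrium: 59 − 0.6Q = 39 + 0.2Q → Q* = 25, P* = 44.
At the ceiling P = 43, quantity supplied = (43 − 39)/0.2 = 20.
Willingness to pay at Q' = 20: 59 − 0.6·20 = 47.
ΔQ = 25 − 20 = 5; wedge = 47 − 43 = 4.
Welfare loss = ½ × 5 × 4 = $10 thousand.

$10 thousand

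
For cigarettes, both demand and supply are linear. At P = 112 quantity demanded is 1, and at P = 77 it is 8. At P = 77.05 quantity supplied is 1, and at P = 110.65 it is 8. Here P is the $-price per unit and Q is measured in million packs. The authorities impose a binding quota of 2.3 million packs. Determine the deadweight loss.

Demand slope = (77 − 112)/(8 − 1) = −5, so P = 117 − 5Q.
Supply slope = (110.65 − 77.05)/(8 − 1) = 4.8, so P = 72.25 + 4.8Q.
Competitive equilibrium: 117 − 5Q = 72.25 + 4.8Q → Q* = 4.5663, P* = 94.1684.
At Q = 2.3: demand price = 117 − 5·2.3 = 105.5; supply price = 72.25 + 4.8·2.3 = 83.29.
ΔQ = 4.5663 − 2.3 = 2.2663; wedge = 105.5 − 83.29 = 22.21.
DWL = ½ × 2.2663 × 22.21 = $25.17 million.

$25.17 million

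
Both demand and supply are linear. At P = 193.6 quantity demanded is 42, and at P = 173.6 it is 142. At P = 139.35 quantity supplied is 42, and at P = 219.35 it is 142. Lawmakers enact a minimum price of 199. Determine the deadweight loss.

3300.78

Demand slope = (173.6 − 193.6)/(142 − 42) = −0.2, so P = 202 − 0.2Q.
Supply slope = (219.35 − 139.35)/(142 − 42) = 0.8, so P = 105.75 + 0.8Q.
Competitive equilibrium: 202 − 0.2Q = 105.75 + 0.8Q → Q* = 96.25, P* = 182.75.
At the floor P = 199, quantity demanded = (202 − 199)/0.2 = 15.
Sellers' marginal cost at Q' = 15: 105.75 + 0.8·15 = 117.75.
ΔQ = 96.25 − 15 = 81.25; wedge = 199 − 117.75 = 81.25.
The triangle = ½ × 81.25 × 81.25 = 3300.78.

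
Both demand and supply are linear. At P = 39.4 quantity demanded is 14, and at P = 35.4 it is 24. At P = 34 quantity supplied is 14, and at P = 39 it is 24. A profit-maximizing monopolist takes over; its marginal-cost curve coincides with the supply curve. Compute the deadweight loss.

17.04

Demand slope = (35.4 − 39.4)/(24 − 14) = −0.4, so P = 45 − 0.4Q.
Supply slope = (39 − 34)/(24 − 14) = 0.5, so P = 27 + 0.5Q.
Competitive equilibrium: 45 − 0.4Q = 27 + 0.5Q → Q* = 20, P* = 37.
Marginal revenue: MR = 45 − 0.8Q. Set MR = MC: 45 − 0.8Q = 27 + 0.5Q → Q_m = 13.8462.
Price P_m = 45 − 0.4·13.8462 = 39.4615; MC(Q_m) = 27 + 0.5·13.8462 = 33.9231.
Competitive Q* = 20, so ΔQ = 6.1538; wedge = 39.4615 − 33.9231 = 5.5384.
Deadweight loss = ½ × 6.1538 × 5.5384 = 17.04.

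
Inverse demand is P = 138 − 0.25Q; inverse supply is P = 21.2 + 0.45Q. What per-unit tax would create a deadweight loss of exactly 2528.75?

59.5

Competitive equilibrium: 138 − 0.25Q = 21.2 + 0.45Q → Q* = 166.8571, P* = 96.2857.
A tax t gives ΔQ = t/0.7 and wedge t, so DWL = t²/1.4.
t²/1.4 = 2528.75 → t² = 3540.25 → t = 59.5.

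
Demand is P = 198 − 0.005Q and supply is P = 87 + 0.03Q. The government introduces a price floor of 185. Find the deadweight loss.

Competitive equilibrium: 198 − 0.005Q = 87 + 0.03Q → Q* = 3171.4286, P* = 182.1429.
At the floor P = 185, quantity demanded = (198 − 185)/0.005 = 2600.
Sellers' marginal cost at Q' = 2600: 87 + 0.03·2600 = 165.
ΔQ = 3171.4286 − 2600 = 571.4286; wedge = 185 − 165 = 20.
The triangle = ½ × 571.4286 × 20 = 5714.29.

5714.29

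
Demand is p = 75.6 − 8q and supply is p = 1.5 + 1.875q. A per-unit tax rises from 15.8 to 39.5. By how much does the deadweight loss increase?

66.36

Competitive equilibrium: 75.6 − 8q = 1.5 + 1.875q → q* = 7.5038, p* = 15.5696.
For a per-unit tax t: Δq = t/9.875, so DWL = ½·t·(t/9.875) = t²/19.75.
At t = 15.8: DWL = 12.64. At t = 39.5: DWL = 79.
Increase = 79 − 12.64 = 66.36.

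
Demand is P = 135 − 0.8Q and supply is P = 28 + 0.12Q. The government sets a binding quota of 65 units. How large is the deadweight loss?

1210.78

Competitive equilibrium: 135 − 0.8Q = 28 + 0.12Q → Q* = 116.3043, P* = 41.9565.
At Q = 65: demand price = 135 − 0.8·65 = 83; supply price = 28 + 0.12·65 = 35.8.
ΔQ = 116.3043 − 65 = 51.3043; wedge = 83 − 35.8 = 47.2.
Deadweight loss = ½ × 51.3043 × 47.2 = 1210.78.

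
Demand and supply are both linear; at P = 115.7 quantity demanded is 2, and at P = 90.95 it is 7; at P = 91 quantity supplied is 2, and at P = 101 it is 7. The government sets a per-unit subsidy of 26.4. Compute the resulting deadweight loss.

Demand slope = (90.95 − 115.7)/(7 − 2) = −4.95, so P = 125.6 − 4.95Q.
Supply slope = (101 − 91)/(7 − 2) = 2, so P = 87 + 2Q.
Competitive equilibrium: 125.6 − 4.95Q = 87 + 2Q → Q* = 5.554, P* = 98.1079.
The subsidy lowers effective supply by 26.4: P = 60.6 + 2Q.
New quantity: 125.6 − 4.95Q = 60.6 + 2Q → Q' = 9.3525.
Overproduction ΔQ = 9.3525 − 5.554 = 3.7985; wedge = subsidy = 26.4.
DWL = ½ × 3.7985 × 26.4 = 50.14.

50.14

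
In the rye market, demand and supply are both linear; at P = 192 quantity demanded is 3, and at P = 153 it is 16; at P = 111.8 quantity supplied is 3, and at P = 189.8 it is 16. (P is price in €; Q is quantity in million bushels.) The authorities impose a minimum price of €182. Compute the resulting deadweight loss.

Demand slope = (153 − 192)/(16 − 3) = −3, so P = 201 − 3Q.
Supply slope = (189.8 − 111.8)/(16 − 3) = 6, so P = 93.8 + 6Q.
Competitive equilibrium: 201 − 3Q = 93.8 + 6Q → Q* = 11.9111, P* = 165.2667.
At the floor P = 182, quantity demanded = (201 − 182)/3 = 6.3333.
Sellers' marginal cost at Q' = 6.3333: 93.8 + 6·6.3333 = 131.7998.
ΔQ = 11.9111 − 6.3333 = 5.5778; wedge = 182 − 131.7998 = 50.2002.
DWL = ½ × 5.5778 × 50.2002 = €140 million.

€140 million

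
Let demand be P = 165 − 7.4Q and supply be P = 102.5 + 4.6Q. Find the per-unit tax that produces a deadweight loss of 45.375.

Competitive equilibrium: 165 − 7.4Q = 102.5 + 4.6Q → Q* = 5.2083, P* = 126.4583.
A tax t gives ΔQ = t/12 and wedge t, so DWL = t²/24.
t²/24 = 45.375 → t² = 1089 → t = 33.

33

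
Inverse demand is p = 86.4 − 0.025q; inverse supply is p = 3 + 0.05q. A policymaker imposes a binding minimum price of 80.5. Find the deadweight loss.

Competitive equilibrium: 86.4 − 0.025q = 3 + 0.05q → q* = 1112, p* = 58.6.
At the floor p = 80.5, quantity demanded = (86.4 − 80.5)/0.025 = 236.
Sellers' marginal cost at q' = 236: 3 + 0.05·236 = 14.8.
Δq = 1112 − 236 = 876; wedge = 80.5 − 14.8 = 65.7.
Welfare loss = ½ × 876 × 65.7 = 28776.60.

28776.60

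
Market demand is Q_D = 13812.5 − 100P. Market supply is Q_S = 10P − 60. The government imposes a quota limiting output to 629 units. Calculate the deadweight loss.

In inverse form: demand P = 138.125 − 0.01Q, supply P = 6 + 0.1Q.
Competitive equilibrium: 138.125 − 0.01Q = 6 + 0.1Q → Q* = 1201.1364, P* = 126.1136.
At Q = 629: demand price = 138.125 − 0.01·629 = 131.835; supply price = 6 + 0.1·629 = 68.9.
ΔQ = 1201.1364 − 629 = 572.1364; wedge = 131.835 − 68.9 = 62.935.
Welfare loss = ½ × 572.1364 × 62.935 = 18003.70.

18003.70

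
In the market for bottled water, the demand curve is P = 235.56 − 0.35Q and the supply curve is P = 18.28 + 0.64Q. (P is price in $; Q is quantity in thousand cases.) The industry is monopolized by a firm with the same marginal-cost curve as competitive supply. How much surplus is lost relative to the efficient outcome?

Competitive equilibrium: 235.56 − 0.35Q = 18.28 + 0.64Q → Q* = 219.47475, P* = 158.74384.
Marginal revenue: MR = 235.56 − 0.7Q. Set MR = MC: 235.56 − 0.7Q = 18.28 + 0.64Q → Q_m = 162.14925.
Price P_m = 235.56 − 0.35·162.14925 = 178.80776; MC(Q_m) = 18.28 + 0.64·162.14925 = 122.05552.
Competitive Q* = 219.47475, so ΔQ = 57.3255; wedge = 178.80776 − 122.05552 = 56.75224.
DWL = ½ × 57.3255 × 56.75224 = $1626.68 thousand.

$1626.68 thousand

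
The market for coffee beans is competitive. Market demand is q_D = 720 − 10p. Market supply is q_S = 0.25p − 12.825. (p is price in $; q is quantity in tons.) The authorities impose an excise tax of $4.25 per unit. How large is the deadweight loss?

$2.20

In inverse form: demand p = 72 − 0.1q, supply p = 51.3 + 4q.
Competitive equilibrium: 72 − 0.1q = 51.3 + 4q → q* = 5.0488, p* = 71.4951.
With the tax, the buyer price exceeds the seller price by 4.25: (72 − 0.1q) − (51.3 + 4q) = 4.25 → q' = 4.0122.
Δq = 5.0488 − 4.0122 = 1.0366; the wedge equals the tax, 4.25.
The triangle = ½ × 1.0366 × 4.25 = $2.20.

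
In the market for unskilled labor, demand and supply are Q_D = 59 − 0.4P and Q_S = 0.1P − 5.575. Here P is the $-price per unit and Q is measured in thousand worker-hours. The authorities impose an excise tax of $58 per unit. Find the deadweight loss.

In inverse form: demand P = 147.5 − 2.5Q, supply P = 55.75 + 10Q.
Competitive equilibrium: 147.5 − 2.5Q = 55.75 + 10Q → Q* = 7.34, P* = 129.15.
With the tax, the buyer price exceeds the seller price by 58: (147.5 − 2.5Q) − (55.75 + 10Q) = 58 → Q' = 2.7.
ΔQ = 7.34 − 2.7 = 4.64; the wedge equals the tax, 58.
The triangle = ½ × 4.64 × 58 = $134.56 thousand.

$134.56 thousand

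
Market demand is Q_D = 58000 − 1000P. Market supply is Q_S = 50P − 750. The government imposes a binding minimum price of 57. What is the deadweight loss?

11523.81

In inverse form: demand P = 58 − 0.001Q, supply P = 15 + 0.02Q.
Competitive equilibrium: 58 − 0.001Q = 15 + 0.02Q → Q* = 2047.619, P* = 55.9524.
At the floor P = 57, quantity demanded = (58 − 57)/0.001 = 1000.
Sellers' marginal cost at Q' = 1000: 15 + 0.02·1000 = 35.
ΔQ = 2047.619 − 1000 = 1047.619; wedge = 57 − 35 = 22.
DWL = ½ × 1047.619 × 22 = 11523.81.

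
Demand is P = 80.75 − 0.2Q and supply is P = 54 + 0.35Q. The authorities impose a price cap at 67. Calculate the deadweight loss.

Competitive equilibrium: 80.75 − 0.2Q = 54 + 0.35Q → Q* = 48.6364, P* = 71.0227.
At the ceiling P = 67, quantity supplied = (67 − 54)/0.35 = 37.1429.
Willingness to pay at Q' = 37.1429: 80.75 − 0.2·37.1429 = 73.3214.
ΔQ = 48.6364 − 37.1429 = 11.4935; wedge = 73.3214 − 67 = 6.3214.
Deadweight loss = ½ × 11.4935 × 6.3214 = 36.33.

36.33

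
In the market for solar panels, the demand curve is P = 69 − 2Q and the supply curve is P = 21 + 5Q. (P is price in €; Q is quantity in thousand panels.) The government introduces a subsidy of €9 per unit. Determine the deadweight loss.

€5.79 thousand

Competitive equilibrium: 69 − 2Q = 21 + 5Q → Q* = 6.8571, P* = 55.2857.
The subsidy lowers effective supply by 9: P = 12 + 5Q.
New quantity: 69 − 2Q = 12 + 5Q → Q' = 8.1429.
Overproduction ΔQ = 8.1429 − 6.8571 = 1.2858; wedge = subsidy = 9.
DWL = ½ × 1.2858 × 9 = €5.79 thousand.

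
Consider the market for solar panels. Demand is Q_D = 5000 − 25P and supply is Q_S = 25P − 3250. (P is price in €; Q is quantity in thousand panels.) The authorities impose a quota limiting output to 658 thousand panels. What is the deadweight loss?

€1883.56 thousand

In inverse form: demand P = 200 − 0.04Q, supply P = 130 + 0.04Q.
Competitive equilibrium: 200 − 0.04Q = 130 + 0.04Q → Q* = 875, P* = 165.
At Q = 658: demand price = 200 − 0.04·658 = 173.68; supply price = 130 + 0.04·658 = 156.32.
ΔQ = 875 − 658 = 217; wedge = 173.68 − 156.32 = 17.36.
Deadweight loss = ½ × 217 × 17.36 = €1883.56 thousand.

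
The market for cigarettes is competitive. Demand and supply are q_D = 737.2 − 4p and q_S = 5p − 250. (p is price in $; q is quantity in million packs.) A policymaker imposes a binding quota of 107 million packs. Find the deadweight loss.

In inverse form: demand p = 184.3 − 0.25q, supply p = 50 + 0.2q.
Competitive equilibrium: 184.3 − 0.25q = 50 + 0.2q → q* = 298.4444, p* = 109.6889.
At q = 107: demand price = 184.3 − 0.25·107 = 157.55; supply price = 50 + 0.2·107 = 71.4.
Δq = 298.4444 − 107 = 191.4444; wedge = 157.55 − 71.4 = 86.15.
DWL = ½ × 191.4444 × 86.15 = $8246.47 million.

$8246.47 million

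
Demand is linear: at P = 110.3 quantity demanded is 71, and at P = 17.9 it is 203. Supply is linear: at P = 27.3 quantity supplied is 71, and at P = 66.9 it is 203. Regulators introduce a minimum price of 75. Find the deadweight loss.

530.45

Demand slope = (17.9 − 110.3)/(203 − 71) = −0.7, so P = 160 − 0.7Q.
Supply slope = (66.9 − 27.3)/(203 − 71) = 0.3, so P = 6 + 0.3Q.
Competitive equilibrium: 160 − 0.7Q = 6 + 0.3Q → Q* = 154, P* = 52.2.
At the floor P = 75, quantity demanded = (160 − 75)/0.7 = 121.4286.
Sellers' marginal cost at Q' = 121.4286: 6 + 0.3·121.4286 = 42.4286.
ΔQ = 154 − 121.4286 = 32.5714; wedge = 75 − 42.4286 = 32.5714.
DWL = ½ × 32.5714 × 32.5714 = 530.45.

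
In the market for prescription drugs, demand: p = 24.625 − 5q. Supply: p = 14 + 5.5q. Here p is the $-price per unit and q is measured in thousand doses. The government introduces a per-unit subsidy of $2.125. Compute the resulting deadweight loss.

Competitive equilibrium: 24.625 − 5q = 14 + 5.5q → q* = 1.0119, p* = 19.5655.
The subsidy lowers effective supply by 2.125: p = 11.875 + 5.5q.
New quantity: 24.625 − 5q = 11.875 + 5.5q → q' = 1.2143.
Overproduction Δq = 1.2143 − 1.0119 = 0.2024; wedge = subsidy = 2.125.
DWL = ½ × 0.2024 × 2.125 = $0.22 thousand.

$0.22 thousand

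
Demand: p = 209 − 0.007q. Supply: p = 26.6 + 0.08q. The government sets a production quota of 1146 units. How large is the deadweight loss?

39304.36

Competitive equilibrium: 209 − 0.007q = 26.6 + 0.08q → q* = 2096.5517, p* = 194.3241.
At q = 1146: demand price = 209 − 0.007·1146 = 200.978; supply price = 26.6 + 0.08·1146 = 118.28.
Δq = 2096.5517 − 1146 = 950.5517; wedge = 200.978 − 118.28 = 82.698.
The triangle = ½ × 950.5517 × 82.698 = 39304.36.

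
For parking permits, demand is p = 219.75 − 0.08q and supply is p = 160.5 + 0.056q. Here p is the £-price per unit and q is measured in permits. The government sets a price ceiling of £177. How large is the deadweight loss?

Competitive equilibrium: 219.75 − 0.08q = 160.5 + 0.056q → q* = 435.6618, p* = 184.8971.
At the ceiling p = 177, quantity supplied = (177 − 160.5)/0.056 = 294.6429.
Willingness to pay at q' = 294.6429: 219.75 − 0.08·294.6429 = 196.1786.
Δq = 435.6618 − 294.6429 = 141.0189; wedge = 196.1786 − 177 = 19.1786.
Welfare loss = ½ × 141.0189 × 19.1786 = £1352.27.

£1352.27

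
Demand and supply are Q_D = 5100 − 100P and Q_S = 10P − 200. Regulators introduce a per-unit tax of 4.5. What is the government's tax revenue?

In inverse form: demand P = 51 − 0.01Q, supply P = 20 + 0.1Q.
Competitive equilibrium: 51 − 0.01Q = 20 + 0.1Q → Q* = 281.8182, P* = 48.1818.
With the tax, the buyer price exceeds the seller price by 4.5: (51 − 0.01Q) − (20 + 0.1Q) = 4.5 → Q' = 240.9091.
Tax revenue = 4.5 × 240.9091 = 1084.09.

1084.09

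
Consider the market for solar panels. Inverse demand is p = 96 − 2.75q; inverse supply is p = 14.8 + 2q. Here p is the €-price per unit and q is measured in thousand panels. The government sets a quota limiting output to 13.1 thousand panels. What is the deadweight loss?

Competitive equilibrium: 96 − 2.75q = 14.8 + 2q → q* = 17.0947, p* = 48.9895.
At q = 13.1: demand price = 96 − 2.75·13.1 = 59.975; supply price = 14.8 + 2·13.1 = 41.
Δq = 17.0947 − 13.1 = 3.9947; wedge = 59.975 − 41 = 18.975.
DWL = ½ × 3.9947 × 18.975 = €37.90 thousand.

€37.90 thousand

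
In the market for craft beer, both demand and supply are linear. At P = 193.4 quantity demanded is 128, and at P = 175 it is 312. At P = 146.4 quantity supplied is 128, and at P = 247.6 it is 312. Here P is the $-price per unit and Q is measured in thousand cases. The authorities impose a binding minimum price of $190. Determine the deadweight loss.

Demand slope = (175 − 193.4)/(312 − 128) = −0.1, so P = 206.2 − 0.1Q.
Supply slope = (247.6 − 146.4)/(312 − 128) = 0.55, so P = 76 + 0.55Q.
Competitive equilibrium: 206.2 − 0.1Q = 76 + 0.55Q → Q* = 200.3077, P* = 186.1692.
At the floor P = 190, quantity demanded = (206.2 − 190)/0.1 = 162.
Sellers' marginal cost at Q' = 162: 76 + 0.55·162 = 165.1.
ΔQ = 200.3077 − 162 = 38.3077; wedge = 190 − 165.1 = 24.9.
Deadweight loss = ½ × 38.3077 × 24.9 = $476.93 thousand.

$476.93 thousand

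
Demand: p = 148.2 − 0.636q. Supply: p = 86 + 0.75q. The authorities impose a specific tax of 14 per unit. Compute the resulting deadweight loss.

70.71

Competitive equilibrium: 148.2 − 0.636q = 86 + 0.75q → q* = 44.8773, p* = 119.658.
With the tax, the buyer price exceeds the seller price by 14: (148.2 − 0.636q) − (86 + 0.75q) = 14 → q' = 34.7763.
Δq = 44.8773 − 34.7763 = 10.101; the wedge equals the tax, 14.
Welfare loss = ½ × 10.101 × 14 = 70.71.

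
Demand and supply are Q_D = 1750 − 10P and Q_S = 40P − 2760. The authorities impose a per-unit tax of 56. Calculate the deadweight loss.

In inverse form: demand P = 175 − 0.1Q, supply P = 69 + 0.025Q.
Competitive equilibrium: 175 − 0.1Q = 69 + 0.025Q → Q* = 848, P* = 90.2.
With the tax, the buyer price exceeds the seller price by 56: (175 − 0.1Q) − (69 + 0.025Q) = 56 → Q' = 400.
ΔQ = 848 − 400 = 448; the wedge equals the tax, 56.
Welfare loss = ½ × 448 × 56 = 12544.

12544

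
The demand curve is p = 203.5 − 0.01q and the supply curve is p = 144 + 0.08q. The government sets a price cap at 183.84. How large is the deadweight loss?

Competitive equilibrium: 203.5 − 0.01q = 144 + 0.08q → q* = 661.1111, p* = 196.8889.
At the ceiling p = 183.84, quantity supplied = (183.84 − 144)/0.08 = 498.
Willingness to pay at q' = 498: 203.5 − 0.01·498 = 198.52.
Δq = 661.1111 − 498 = 163.1111; wedge = 198.52 − 183.84 = 14.68.
DWL = ½ × 163.1111 × 14.68 = 1197.24.

1197.24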